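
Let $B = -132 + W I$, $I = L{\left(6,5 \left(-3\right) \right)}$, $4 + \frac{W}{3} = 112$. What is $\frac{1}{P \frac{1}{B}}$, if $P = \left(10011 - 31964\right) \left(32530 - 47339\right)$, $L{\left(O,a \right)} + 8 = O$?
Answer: $- \frac{780}{325101977} \approx -2.3992 \cdot 10^{-6}$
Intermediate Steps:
$W = 324$ ($W = -12 + 3 \cdot 112 = -12 + 336 = 324$)
$L{\left(O,a \right)} = -8 + O$
$I = -2$ ($I = -8 + 6 = -2$)
$P = 325101977$ ($P = \left(-21953\right) \left(-14809\right) = 325101977$)
$B = -780$ ($B = -132 + 324 \left(-2\right) = -132 - 648 = -780$)
$\frac{1}{P \frac{1}{B}} = \frac{1}{325101977 \frac{1}{-780}} = \frac{1}{325101977 \left(- \frac{1}{780}\right)} = \frac{1}{- \frac{325101977}{780}} = - \frac{780}{325101977}$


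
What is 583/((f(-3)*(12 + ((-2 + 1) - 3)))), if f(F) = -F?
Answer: 583/24 ≈ 24.292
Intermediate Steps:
583/((f(-3)*(12 + ((-2 + 1) - 3)))) = 583/(((-1*(-3))*(12 + ((-2 + 1) - 3)))) = 583/((3*(12 + (-1 - 3)))) = 583/((3*(12 - 4))) = 583/((3*8)) = 583/24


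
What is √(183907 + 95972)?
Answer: √279879 ≈ 529.04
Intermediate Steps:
√(183907 + 95972) = √279879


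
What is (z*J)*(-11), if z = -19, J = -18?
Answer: -3762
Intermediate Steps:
(z*J)*(-11) = -19*(-18)*(-11) = 342*(-11) = -3762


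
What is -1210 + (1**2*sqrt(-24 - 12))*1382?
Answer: -1210 + 8292*I ≈ -1210.0 + 8292.0*I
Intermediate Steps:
-1210 + (1**2*sqrt(-24 - 12))*1382 = -1210 + (1*sqrt(-36))*1382 = -1210 + (1*(6*I))*1382 = -1210 + (6*I)*1382 = -1210 + 8292*I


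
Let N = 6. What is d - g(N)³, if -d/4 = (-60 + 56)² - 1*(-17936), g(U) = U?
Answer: -72024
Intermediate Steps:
d = -71808 (d = -4*((-60 + 56)² - 1*(-17936)) = -4*((-4)² + 17936) = -4*(16 + 17936) = -4*17952 = -71808)
d - g(N)³ = -71808 - 1*6³ = -71808 - 1*216 = -71808 - 216 = -72024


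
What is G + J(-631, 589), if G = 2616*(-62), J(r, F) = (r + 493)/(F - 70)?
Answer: -28059262/173 ≈ -1.6219e+5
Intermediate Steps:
J(r, F) = (493 + r)/(-70 + F)
G = -162192
G + J(-631, 589) = -162192 + (493 - 631)/(-70 + 589) = -162192 - 138/519 = -162192 + (1/519)*(-138) = -162192 - 46/173 = -28059262/173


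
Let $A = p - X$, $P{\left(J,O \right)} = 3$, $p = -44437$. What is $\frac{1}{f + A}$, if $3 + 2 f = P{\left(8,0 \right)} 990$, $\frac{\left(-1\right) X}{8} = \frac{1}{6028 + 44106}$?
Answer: $- \frac{50134}{2153430761} \approx -2.3281 \cdot 10^{-5}$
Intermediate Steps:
$X = - \frac{4}{25067}$ ($X = - \frac{8}{6028 + 44106} = - \frac{8}{50134} = \left(-8\right) \frac{1}{50134} = - \frac{4}{25067} \approx -0.00015957$)
$f = \frac{2967}{2}$ ($f = - \frac{3}{2} + \frac{3 \cdot 990}{2} = - \frac{3}{2} + \frac{1}{2} \cdot 2970 = - \frac{3}{2} + 1485 = \frac{2967}{2} \approx 1483.5$)
$A = - \frac{1113902275}{25067}$ ($A = -44437 - - \frac{4}{25067} = -44437 + \frac{4}{25067} = - \frac{1113902275}{25067} \approx -44437.0$)
$\frac{1}{f + A} = \frac{1}{\frac{2967}{2} - \frac{1113902275}{25067}} = \frac{1}{- \frac{2153430761}{50134}} = - \frac{50134}{2153430761}$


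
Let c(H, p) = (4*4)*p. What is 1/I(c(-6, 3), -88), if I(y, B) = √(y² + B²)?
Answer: √157/1256 ≈ 0.0099761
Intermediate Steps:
c(H, p) = 16*p
I(y, B) = √(B² + y²)
1/I(c(-6, 3), -88) = 1/(√((-88)² + (16*3)²)) = 1/(√(7744 + 48²)) = 1/(√(7744 + 2304)) = 1/(√10048) = 1/(8*√157) = √157/1256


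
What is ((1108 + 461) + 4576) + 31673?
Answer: 37818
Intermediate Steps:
((1108 + 461) + 4576) + 31673 = (1569 + 4576) + 31673 = 6145 + 31673 = 37818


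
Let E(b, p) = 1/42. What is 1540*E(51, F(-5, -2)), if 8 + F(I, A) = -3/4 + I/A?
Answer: 110/3 ≈ 36.667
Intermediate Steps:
F(I, A) = -35/4 + I/A (F(I, A) = -8 + (-3/4 + I/A) = -35/4 + I/A)
E(b, p) = 1/42
1540*E(51, F(-5, -2)) = 1540*(1/42) = 110/3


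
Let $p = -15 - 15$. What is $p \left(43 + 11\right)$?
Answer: $-1620$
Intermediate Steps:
$p = -30$ ($p = -15 - 15 = -30$)
$p \left(43 + 11\right) = - 30 \left(43 + 11\right) = \left(-30\right) 54 = -1620$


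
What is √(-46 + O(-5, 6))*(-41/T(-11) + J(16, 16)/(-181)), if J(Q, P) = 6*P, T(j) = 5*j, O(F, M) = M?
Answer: 4282*I*√10/9955 ≈ 1.3602*I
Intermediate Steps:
√(-46 + O(-5, 6))*(-41/T(-11) + J(16, 16)/(-181)) = √(-46 + 6)*(-41/(5*(-11)) + (6*16)/(-181)) = √(-40)*(-41/(-55) + 96*(-1/181)) = (2*I*√10)*(-41*(-1/55) - 96/181) = (2*I*√10)*(41/55 - 96/181) = (2*I*√10)*(2141/9955) = 4282*I*√10/9955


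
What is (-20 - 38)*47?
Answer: -2726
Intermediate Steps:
(-20 - 38)*47 = -58*47 = -2726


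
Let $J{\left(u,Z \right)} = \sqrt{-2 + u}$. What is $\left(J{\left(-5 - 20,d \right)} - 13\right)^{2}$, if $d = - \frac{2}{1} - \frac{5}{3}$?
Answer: $142 - 78 i \sqrt{3} \approx 142.0 - 135.1 i$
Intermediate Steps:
$d = - \frac{11}{3}$ ($d = \left(-2\right) 1 - \frac{5}{3} = -2 - \frac{5}{3} = - \frac{11}{3} \approx -3.6667$)
$\left(J{\left(-5 - 20,d \right)} - 13\right)^{2} = \left(\sqrt{-2 - 25} - 13\right)^{2} = \left(\sqrt{-27} - 13\right)^{2} = \left(3 i \sqrt{3} - 13\right)^{2} = \left(-13 + 3 i \sqrt{3}\right)^{2}$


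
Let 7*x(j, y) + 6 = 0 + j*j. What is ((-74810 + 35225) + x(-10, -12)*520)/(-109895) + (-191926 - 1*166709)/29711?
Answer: -53820971482/4571126483 ≈ -11.774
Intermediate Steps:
x(j, y) = -6/7 + j²/7 (x(j, y) = -6/7 + (0 + j*j)/7 = -6/7 + (0 + j²)/7 = -6/7 + j²/7)
((-74810 + 35225) + x(-10, -12)*520)/(-109895) + (-191926 - 1*166709)/29711 = ((-74810 + 35225) + (-6/7 + (⅐)*(-10)²)*520)/(-109895) + (-191926 - 1*166709)/29711 = (-39585 + (-6/7 + (⅐)*100)*520)*(-1/109895) + (-191926 - 166709)*(1/29711) = (-39585 + (-6/7 + 100/7)*520)*(-1/109895) - 358635*1/29711 = (-39585 + (94/7)*520)*(-1/109895) - 358635/29711 = (-39585 + 48880/7)*(-1/109895) - 358635/29711 = -228215/7*(-1/109895) - 358635/29711 = 45643/153853 - 358635/29711 = -53820971482/4571126483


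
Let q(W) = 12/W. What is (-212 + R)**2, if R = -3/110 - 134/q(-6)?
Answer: 254498209/12100 ≈ 21033.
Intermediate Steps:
R = 7367/110 (R = -3/110 - 134/(12/(-6)) = -3*1/110 - 134/(12*(-1/6)) = -3/110 - 134/(-2) = -3/110 - 134*(-1/2) = -3/110 + 67 = 7367/110 ≈ 66.973)
(-212 + R)**2 = (-212 + 7367/110)**2 = (-15953/110)**2 = 254498209/12100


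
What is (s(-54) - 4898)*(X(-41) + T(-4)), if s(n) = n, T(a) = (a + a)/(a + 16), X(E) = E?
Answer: 619000/3 ≈ 2.0633e+5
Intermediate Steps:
T(a) = 2*a/(16 + a) (T(a) = (2*a)/(16 + a) = 2*a/(16 + a))
(s(-54) - 4898)*(X(-41) + T(-4)) = (-54 - 4898)*(-41 + 2*(-4)/(16 - 4)) = -4952*(-41 + 2*(-4)/12) = -4952*(-41 + 2*(-4)*(1/12)) = -4952*(-41 - ⅔) = -4952*(-125/3) = 619000/3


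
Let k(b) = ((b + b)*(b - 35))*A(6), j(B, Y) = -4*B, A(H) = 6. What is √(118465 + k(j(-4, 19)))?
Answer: √114817 ≈ 338.85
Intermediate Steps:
k(b) = 12*b*(-35 + b) (k(b) = ((b + b)*(b - 35))*6 = ((2*b)*(-35 + b))*6 = (2*b*(-35 + b))*6 = 12*b*(-35 + b))
√(118465 + k(j(-4, 19))) = √(118465 + 12*(-4*(-4))*(-35 - 4*(-4))) = √(118465 + 12*16*(-35 + 16)) = √(118465 + 12*16*(-19)) = √(118465 - 3648) = √114817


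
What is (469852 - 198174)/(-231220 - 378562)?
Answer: -135839/304891 ≈ -0.44553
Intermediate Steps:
(469852 - 198174)/(-231220 - 378562) = 271678/(-609782) = 271678*(-1/609782) = -135839/304891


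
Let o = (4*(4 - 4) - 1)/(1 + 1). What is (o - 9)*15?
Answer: -285/2 ≈ -142.50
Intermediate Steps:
o = -1/2 (o = (4*0 - 1)/2 = (0 - 1)*(1/2) = -1*1/2 = -1/2 ≈ -0.50000)
(o - 9)*15 = (-1/2 - 9)*15 = -19/2*15 = -285/2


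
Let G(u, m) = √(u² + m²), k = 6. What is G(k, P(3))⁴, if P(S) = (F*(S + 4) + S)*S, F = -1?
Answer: 32400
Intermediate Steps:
P(S) = -4*S (P(S) = (-(S + 4) + S)*S = (-(4 + S) + S)*S = ((-4 - S) + S)*S = -4*S)
G(u, m) = √(m² + u²)
G(k, P(3))⁴ = (√((-4*3)² + 6²))⁴ = (√((-12)² + 36))⁴ = (√(144 + 36))⁴ = (√180)⁴ = (6*√5)⁴ = 32400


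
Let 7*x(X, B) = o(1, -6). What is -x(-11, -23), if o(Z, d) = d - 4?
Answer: 10/7 ≈ 1.4286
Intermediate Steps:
o(Z, d) = -4 + d
x(X, B) = -10/7 (x(X, B) = (-4 - 6)/7 = (1/7)*(-10) = -10/7)
-x(-11, -23) = -1*(-10/7) = 10/7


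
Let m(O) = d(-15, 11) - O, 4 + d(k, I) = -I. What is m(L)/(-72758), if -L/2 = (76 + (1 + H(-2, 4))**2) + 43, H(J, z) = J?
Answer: -225/72758 ≈ -0.0030924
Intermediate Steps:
d(k, I) = -4 - I
L = -240 (L = -2*((76 + (1 - 2)**2) + 43) = -2*((76 + (-1)**2) + 43) = -2*((76 + 1) + 43) = -2*(77 + 43) = -2*120 = -240)
m(O) = -15 - O (m(O) = (-4 - 1*11) - O = (-4 - 11) - O = -15 - O)
m(L)/(-72758) = (-15 - 1*(-240))/(-72758) = (-15 + 240)*(-1/72758) = 225*(-1/72758) = -225/72758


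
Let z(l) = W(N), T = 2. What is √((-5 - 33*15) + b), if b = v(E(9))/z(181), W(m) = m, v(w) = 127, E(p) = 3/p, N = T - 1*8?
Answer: I*√18762/6 ≈ 22.829*I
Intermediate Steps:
N = -6 (N = 2 - 1*8 = 2 - 8 = -6)
z(l) = -6
b = -127/6 (b = 127/(-6) = 127*(-⅙) = -127/6 ≈ -21.167)
√((-5 - 33*15) + b) = √((-5 - 33*15) - 127/6) = √((-5 - 495) - 127/6) = √(-500 - 127/6) = √(-3127/6) = I*√18762/6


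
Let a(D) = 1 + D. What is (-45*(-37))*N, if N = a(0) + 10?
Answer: 18315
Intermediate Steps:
N = 11 (N = (1 + 0) + 10 = 1 + 10 = 11)
(-45*(-37))*N = -45*(-37)*11 = 1665*11 = 18315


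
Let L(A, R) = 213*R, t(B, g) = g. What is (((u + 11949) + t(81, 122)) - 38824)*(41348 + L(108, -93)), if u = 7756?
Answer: -409176383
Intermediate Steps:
(((u + 11949) + t(81, 122)) - 38824)*(41348 + L(108, -93)) = (((7756 + 11949) + 122) - 38824)*(41348 + 213*(-93)) = ((19705 + 122) - 38824)*(41348 - 19809) = (19827 - 38824)*21539 = -18997*21539 = -409176383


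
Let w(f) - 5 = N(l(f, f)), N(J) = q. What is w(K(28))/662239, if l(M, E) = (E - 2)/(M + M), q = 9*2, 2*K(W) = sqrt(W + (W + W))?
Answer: 1/28793 ≈ 3.4731e-5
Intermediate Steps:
K(W) = sqrt(3)*sqrt(W)/2 (K(W) = sqrt(W + (W + W))/2 = sqrt(W + 2*W)/2 = sqrt(3*W)/2 = (sqrt(3)*sqrt(W))/2 = sqrt(3)*sqrt(W)/2)
q = 18
l(M, E) = (-2 + E)/(2*M) (l(M, E) = (-2 + E)/((2*M)) = (-2 + E)*(1/(2*M)) = (-2 + E)/(2*M))
N(J) = 18
w(f) = 23 (w(f) = 5 + 18 = 23)
w(K(28))/662239 = 23/662239 = 23*(1/662239) = 1/28793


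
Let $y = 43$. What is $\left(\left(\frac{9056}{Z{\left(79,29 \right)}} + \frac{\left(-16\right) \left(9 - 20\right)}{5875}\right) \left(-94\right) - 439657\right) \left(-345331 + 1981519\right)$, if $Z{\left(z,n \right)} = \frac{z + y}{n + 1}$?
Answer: $- \frac{8096719017598236}{7625} \approx -1.0619 \cdot 10^{12}$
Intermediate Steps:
$Z{\left(z,n \right)} = \frac{43 + z}{1 + n}$ ($Z{\left(z,n \right)} = \frac{z + 43}{n + 1} = \frac{43 + z}{1 + n}$)
$\left(\left(\frac{9056}{Z{\left(79,29 \right)}} + \frac{\left(-16\right) \left(9 - 20\right)}{5875}\right) \left(-94\right) - 439657\right) \left(-345331 + 1981519\right) = \left(\left(\frac{9056}{\frac{1}{1 + 29} \left(43 + 79\right)} + \frac{\left(-16\right) \left(9 - 20\right)}{5875}\right) \left(-94\right) - 439657\right) \left(-345331 + 1981519\right) = \left(\left(\frac{9056}{\frac{1}{30} \cdot 122} + \left(-16\right) \left(-11\right) \frac{1}{5875}\right) \left(-94\right) - 439657\right) 1636188 = \left(\left(\frac{9056}{\frac{1}{30} \cdot 122} + 176 \cdot \frac{1}{5875}\right) \left(-94\right) - 439657\right) 1636188 = \left(\left(\frac{9056}{\frac{61}{15}} + \frac{176}{5875}\right) \left(-94\right) - 439657\right) 1636188 = \left(\left(9056 \cdot \frac{15}{61} + \frac{176}{5875}\right) \left(-94\right) - 439657\right) 1636188 = \left(\left(\frac{135840}{61} + \frac{176}{5875}\right) \left(-94\right) - 439657\right) 1636188 = \left(\frac{798070736}{358375} \left(-94\right) - 439657\right) 1636188 = \left(- \frac{1596141472}{7625} - 439657\right) 1636188 = \left(- \frac{4948526097}{7625}\right) 1636188 = - \frac{8096719017598236}{7625}$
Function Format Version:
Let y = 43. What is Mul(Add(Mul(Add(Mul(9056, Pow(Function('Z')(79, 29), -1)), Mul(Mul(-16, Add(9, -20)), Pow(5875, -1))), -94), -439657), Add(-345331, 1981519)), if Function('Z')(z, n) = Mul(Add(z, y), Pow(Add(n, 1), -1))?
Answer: Rational(-8096719017598236, 7625) ≈ -1.0619e+12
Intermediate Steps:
Function('Z')(z, n) = Mul(Pow(Add(1, n), -1), Add(43, z)) (Function('Z')(z, n) = Mul(Add(z, 43), Pow(Add(n, 1), -1)) = Mul(Add(43, z), Pow(Add(1, n), -1)) = Mul(Pow(Add(1, n), -1), Add(43, z)))
Mul(Add(Mul(Add(Mul(9056, Pow(Function('Z')(79, 29), -1)), Mul(Mul(-16, Add(9, -20)), Pow(5875, -1))), -94), -439657), Add(-345331, 1981519)) = Mul(Add(Mul(Add(Mul(9056, Pow(Mul(Pow(Add(1, 29), -1), Add(43, 79)), -1)), Mul(Mul(-16, Add(9, -20)), Pow(5875, -1))), -94), -439657), Add(-345331, 1981519)) = Mul(Add(Mul(Add(Mul(9056, Pow(Mul(Pow(30, -1), 122), -1)), Mul(Mul(-16, -11), Rational(1, 5875))), -94), -439657), 1636188) = Mul(Add(Mul(Add(Mul(9056, Pow(Mul(Rational(1, 30), 122), -1)), Mul(176, Rational(1, 5875))), -94), -439657), 1636188) = Mul(Add(Mul(Add(Mul(9056, Pow(Rational(61, 15), -1)), Rational(176, 5875)), -94), -439657), 1636188) = Mul(Add(Mul(Add(Mul(9056, Rational(15, 61)), Rational(176, 5875)), -94), -439657), 1636188) = Mul(Add(Mul(Add(Rational(135840, 61), Rational(176, 5875)), -94), -439657), 1636188) = Mul(Add(Mul(Rational(798070736, 358375), -94), -439657), 1636188) = Mul(Add(Rational(-1596141472, 7625), -439657), 1636188) = Mul(Rational(-4948526097, 7625), 1636188) = Rational(-8096719017598236, 7625)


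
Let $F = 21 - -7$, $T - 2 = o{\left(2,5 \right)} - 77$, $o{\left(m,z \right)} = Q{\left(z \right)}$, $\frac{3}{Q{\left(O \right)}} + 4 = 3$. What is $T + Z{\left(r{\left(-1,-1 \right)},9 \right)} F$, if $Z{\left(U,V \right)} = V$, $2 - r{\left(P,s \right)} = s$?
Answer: $174$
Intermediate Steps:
$r{\left(P,s \right)} = 2 - s$
$Q{\left(O \right)} = -3$ ($Q{\left(O \right)} = \frac{3}{-4 + 3} = \frac{3}{-1} = 3 \left(-1\right) = -3$)
$o{\left(m,z \right)} = -3$
$T = -78$ ($T = 2 - 80 = -78$)
$F = 28$ ($F = 21 + 7 = 28$)
$T + Z{\left(r{\left(-1,-1 \right)},9 \right)} F = -78 + 9 \cdot 28 = -78 + 252 = 174$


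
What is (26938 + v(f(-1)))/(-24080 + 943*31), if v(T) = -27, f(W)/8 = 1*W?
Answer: 26911/5153 ≈ 5.2224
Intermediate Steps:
f(W) = 8*W (f(W) = 8*(1*W) = 8*W)
(26938 + v(f(-1)))/(-24080 + 943*31) = (26938 - 27)/(-24080 + 943*31) = 26911/(-24080 + 29233) = 26911/5153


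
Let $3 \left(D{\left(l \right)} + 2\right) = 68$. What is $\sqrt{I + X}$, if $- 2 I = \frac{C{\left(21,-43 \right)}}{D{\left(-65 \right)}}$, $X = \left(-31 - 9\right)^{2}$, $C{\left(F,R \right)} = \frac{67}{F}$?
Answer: $\frac{\sqrt{301355061}}{434} \approx 39.999$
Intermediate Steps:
$D{\left(l \right)} = \frac{62}{3}$ ($D{\left(l \right)} = -2 + \frac{1}{3} \cdot 68 = -2 + \frac{68}{3} = \frac{62}{3}$)
$X = 1600$ ($X = \left(-40\right)^{2} = 1600$)
$I = - \frac{67}{868}$ ($I = - \frac{\frac{67}{21} \frac{1}{\frac{62}{3}}}{2} = - \frac{67 \cdot \frac{1}{21} \cdot \frac{3}{62}}{2} = - \frac{\frac{67}{21} \cdot \frac{3}{62}}{2} = \left(- \frac{1}{2}\right) \frac{67}{434} = - \frac{67}{868} \approx -0.077189$)
$\sqrt{I + X} = \sqrt{- \frac{67}{868} + 1600} = \sqrt{\frac{1388733}{868}} = \frac{\sqrt{301355061}}{434}$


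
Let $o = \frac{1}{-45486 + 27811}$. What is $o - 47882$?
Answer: $- \frac{846314351}{17675} \approx -47882.0$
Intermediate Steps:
$o = - \frac{1}{17675}$ ($o = \frac{1}{-17675} = - \frac{1}{17675} \approx -5.6577 \cdot 10^{-5}$)
$o - 47882 = - \frac{1}{17675} - 47882 = - \frac{846314351}{17675}$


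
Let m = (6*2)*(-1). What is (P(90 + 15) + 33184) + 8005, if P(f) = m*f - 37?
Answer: 39892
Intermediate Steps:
m = -12 (m = 12*(-1) = -12)
P(f) = -37 - 12*f (P(f) = -12*f - 37 = -37 - 12*f)
(P(90 + 15) + 33184) + 8005 = ((-37 - 12*(90 + 15)) + 33184) + 8005 = ((-37 - 12*105) + 33184) + 8005 = ((-37 - 1260) + 33184) + 8005 = (-1297 + 33184) + 8005 = 31887 + 8005 = 39892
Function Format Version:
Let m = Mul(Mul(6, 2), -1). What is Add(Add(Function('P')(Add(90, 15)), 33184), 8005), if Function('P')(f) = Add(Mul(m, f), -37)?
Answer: 39892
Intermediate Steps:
m = -12 (m = Mul(12, -1) = -12)
Function('P')(f) = Add(-37, Mul(-12, f)) (Function('P')(f) = Add(Mul(-12, f), -37) = Add(-37, Mul(-12, f)))
Add(Add(Function('P')(Add(90, 15)), 33184), 8005) = Add(Add(Add(-37, Mul(-12, Add(90, 15))), 33184), 8005) = Add(Add(Add(-37, Mul(-12, 105)), 33184), 8005) = Add(Add(Add(-37, -1260), 33184), 8005) = Add(Add(-1297, 33184), 8005) = Add(31887, 8005) = 39892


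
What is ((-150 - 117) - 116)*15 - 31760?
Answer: -37505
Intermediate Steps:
((-150 - 117) - 116)*15 - 31760 = (-267 - 116)*15 - 31760 = -383*15 - 31760 = -5745 - 31760 = -37505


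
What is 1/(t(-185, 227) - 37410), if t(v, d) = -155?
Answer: -1/37565 ≈ -2.6621e-5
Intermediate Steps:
1/(t(-185, 227) - 37410) = 1/(-155 - 37410) = 1/(-37565) = -1/37565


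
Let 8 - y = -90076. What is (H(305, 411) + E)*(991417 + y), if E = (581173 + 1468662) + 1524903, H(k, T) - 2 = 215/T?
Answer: 1588961120150855/411 ≈ 3.8661e+12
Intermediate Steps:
y = 90084 (y = 8 - 1*(-90076) = 8 + 90076 = 90084)
H(k, T) = 2 + 215/T
E = 3574738 (E = 2049835 + 1524903 = 3574738)
(H(305, 411) + E)*(991417 + y) = ((2 + 215/411) + 3574738)*(991417 + 90084) = ((2 + 215*(1/411)) + 3574738)*1081501 = ((2 + 215/411) + 3574738)*1081501 = (1037/411 + 3574738)*1081501 = (1469218355/411)*1081501 = 1588961120150855/411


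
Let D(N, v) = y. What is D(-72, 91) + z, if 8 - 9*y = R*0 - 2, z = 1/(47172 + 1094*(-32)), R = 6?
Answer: 121649/109476 ≈ 1.1112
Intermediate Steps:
z = 1/12164 (z = 1/(47172 - 35008) = 1/12164 ≈ 8.2210e-5)
y = 10/9 (y = 8/9 - (6*0 - 2)/9 = 8/9 - (0 - 2)/9 = 8/9 - ⅑*(-2) = 8/9 + 2/9 = 10/9 ≈ 1.1111)
D(N, v) = 10/9
D(-72, 91) + z = 10/9 + 1/12164 = 121649/109476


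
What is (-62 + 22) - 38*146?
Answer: -5588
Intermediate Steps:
(-62 + 22) - 38*146 = -40 - 5548 = -5588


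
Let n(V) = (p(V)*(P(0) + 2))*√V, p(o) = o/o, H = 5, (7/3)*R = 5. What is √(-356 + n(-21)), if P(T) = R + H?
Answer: 2*√(-4361 + 112*I*√21)/7 ≈ 1.1084 + 18.9*I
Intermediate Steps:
R = 15/7 (R = (3/7)*5 = 15/7 ≈ 2.1429)
P(T) = 50/7 (P(T) = 15/7 + 5 = 50/7)
p(o) = 1
n(V) = 64*√V/7 (n(V) = (1*(50/7 + 2))*√V = (1*(64/7))*√V = 64*√V/7)
√(-356 + n(-21)) = √(-356 + 64*√(-21)/7) = √(-356 + 64*(I*√21)/7) = √(-356 + 64*I*√21/7)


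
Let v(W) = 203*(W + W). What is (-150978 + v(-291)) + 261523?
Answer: -7601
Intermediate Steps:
v(W) = 406*W (v(W) = 203*(2*W) = 406*W)
(-150978 + v(-291)) + 261523 = (-150978 + 406*(-291)) + 261523 = (-150978 - 118146) + 261523 = -269124 + 261523 = -7601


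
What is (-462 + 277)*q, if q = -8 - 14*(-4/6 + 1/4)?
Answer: 2405/6 ≈ 400.83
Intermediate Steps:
q = -13/6 (q = -8 - 14*(-4*⅙ + 1*(¼)) = -8 - 14*(-⅔ + ¼) = -8 - 14*(-5/12) = -8 + 35/6 = -13/6 ≈ -2.1667)
(-462 + 277)*q = (-462 + 277)*(-13/6) = -185*(-13/6) = 2405/6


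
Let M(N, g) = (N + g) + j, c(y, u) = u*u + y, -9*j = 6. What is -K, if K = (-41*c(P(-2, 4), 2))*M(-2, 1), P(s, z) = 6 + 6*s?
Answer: 410/3 ≈ 136.67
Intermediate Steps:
j = -⅔ (j = -⅑*6 = -⅔ ≈ -0.66667)
c(y, u) = y + u² (c(y, u) = u² + y = y + u²)
M(N, g) = -⅔ + N + g (M(N, g) = (N + g) - ⅔ = -⅔ + N + g)
K = -410/3 (K = (-41*((6 + 6*(-2)) + 2²))*(-⅔ - 2 + 1) = -41*((6 - 12) + 4)*(-5/3) = -41*(-6 + 4)*(-5/3) = -41*(-2)*(-5/3) = 82*(-5/3) = -410/3 ≈ -136.67)
-K = -1*(-410/3) = 410/3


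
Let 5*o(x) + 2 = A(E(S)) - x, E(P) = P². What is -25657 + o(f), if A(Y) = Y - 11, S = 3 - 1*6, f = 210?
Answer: -128499/5 ≈ -25700.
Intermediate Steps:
S = -3 (S = 3 - 6 = -3)
A(Y) = -11 + Y
o(x) = -⅘ - x/5 (o(x) = -⅖ + ((-11 + (-3)²) - x)/5 = -⅖ + ((-11 + 9) - x)/5 = -⅖ + (-2 - x)/5 = -⅖ + (-⅖ - x/5) = -⅘ - x/5)
-25657 + o(f) = -25657 + (-⅘ - ⅕*210) = -25657 + (-⅘ - 42) = -25657 - 214/5 = -128499/5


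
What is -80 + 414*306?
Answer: 126604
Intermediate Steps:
-80 + 414*306 = -80 + 126684 = 126604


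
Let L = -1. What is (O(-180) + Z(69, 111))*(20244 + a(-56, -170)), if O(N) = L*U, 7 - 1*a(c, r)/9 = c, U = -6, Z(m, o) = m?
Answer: 1560825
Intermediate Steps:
a(c, r) = 63 - 9*c
O(N) = 6 (O(N) = -1*(-6) = 6)
(O(-180) + Z(69, 111))*(20244 + a(-56, -170)) = (6 + 69)*(20244 + (63 - 9*(-56))) = 75*(20244 + (63 + 504)) = 75*(20244 + 567) = 75*20811 = 1560825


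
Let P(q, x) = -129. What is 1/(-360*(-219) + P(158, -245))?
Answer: 1/78711 ≈ 1.2705e-5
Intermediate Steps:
1/(-360*(-219) + P(158, -245)) = 1/(-360*(-219) - 129) = 1/(78840 - 129) = 1/78711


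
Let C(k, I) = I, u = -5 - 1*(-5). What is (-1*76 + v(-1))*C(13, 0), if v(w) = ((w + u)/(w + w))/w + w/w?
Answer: 0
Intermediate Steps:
u = 0 (u = -5 + 5 = 0)
v(w) = 1 + 1/(2*w) (v(w) = ((w + 0)/(w + w))/w + w/w = (w/((2*w)))/w + 1 = (w*(1/(2*w)))/w + 1 = 1/(2*w) + 1 = 1 + 1/(2*w))
(-1*76 + v(-1))*C(13, 0) = (-1*76 + (½ - 1)/(-1))*0 = (-76 - 1*(-½))*0 = (-76 + ½)*0 = -151/2*0 = 0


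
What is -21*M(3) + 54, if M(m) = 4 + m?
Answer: -93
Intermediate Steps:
-21*M(3) + 54 = -21*(4 + 3) + 54 = -21*7 + 54 = -147 + 54 = -93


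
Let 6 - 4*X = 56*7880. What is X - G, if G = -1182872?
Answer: 2145107/2 ≈ 1.0726e+6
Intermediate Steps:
X = -220637/2 (X = 3/2 - 14*7880 = 3/2 - ¼*441280 = 3/2 - 110320 = -220637/2 ≈ -1.1032e+5)
X - G = -220637/2 - 1*(-1182872) = -220637/2 + 1182872 = 2145107/2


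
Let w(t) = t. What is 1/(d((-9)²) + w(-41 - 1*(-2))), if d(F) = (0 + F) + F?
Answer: 1/123 ≈ 0.0081301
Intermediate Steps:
d(F) = 2*F (d(F) = F + F = 2*F)
1/(d((-9)²) + w(-41 - 1*(-2))) = 1/(2*(-9)² + (-41 - 1*(-2))) = 1/(2*81 + (-41 + 2)) = 1/(162 - 39) = 1/123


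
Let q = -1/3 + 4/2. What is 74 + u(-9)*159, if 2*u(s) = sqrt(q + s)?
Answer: 74 + 53*I*sqrt(66)/2 ≈ 74.0 + 215.29*I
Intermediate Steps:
q = 5/3 (q = -1*1/3 + 4*(1/2) = -1/3 + 2 = 5/3 ≈ 1.6667)
u(s) = sqrt(5/3 + s)/2
74 + u(-9)*159 = 74 + (sqrt(15 + 9*(-9))/6)*159 = 74 + (sqrt(15 - 81)/6)*159 = 74 + (sqrt(-66)/6)*159 = 74 + ((I*sqrt(66))/6)*159 = 74 + (I*sqrt(66)/6)*159 = 74 + 53*I*sqrt(66)/2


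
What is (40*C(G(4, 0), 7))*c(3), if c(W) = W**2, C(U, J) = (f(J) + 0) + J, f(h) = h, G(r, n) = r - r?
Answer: 5040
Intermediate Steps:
G(r, n) = 0
C(U, J) = 2*J (C(U, J) = (J + 0) + J = J + J = 2*J)
(40*C(G(4, 0), 7))*c(3) = (40*(2*7))*3**2 = (40*14)*9 = 560*9 = 5040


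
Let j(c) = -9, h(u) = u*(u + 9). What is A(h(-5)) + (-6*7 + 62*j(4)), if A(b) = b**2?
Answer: -200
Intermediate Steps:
h(u) = u*(9 + u)
A(h(-5)) + (-6*7 + 62*j(4)) = (-5*(9 - 5))**2 + (-6*7 + 62*(-9)) = (-5*4)**2 + (-42 - 558) = (-20)**2 - 600 = 400 - 600 = -200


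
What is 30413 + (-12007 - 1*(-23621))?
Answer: 42027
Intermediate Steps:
30413 + (-12007 - 1*(-23621)) = 30413 + (-12007 + 23621) = 30413 + 11614 = 42027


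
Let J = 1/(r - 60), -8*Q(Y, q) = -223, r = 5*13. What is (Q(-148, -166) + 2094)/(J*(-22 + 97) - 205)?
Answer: -3395/304 ≈ -11.168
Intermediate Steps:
r = 65
Q(Y, q) = 223/8 (Q(Y, q) = -1/8*(-223) = 223/8)
J = 1/5 (J = 1/(65 - 60) = 1/5 ≈ 0.20000)
(Q(-148, -166) + 2094)/(J*(-22 + 97) - 205) = (223/8 + 2094)/((-22 + 97)/5 - 205) = 16975/(8*((1/5)*75 - 205)) = 16975/(8*(15 - 205)) = (16975/8)/(-190) = (16975/8)*(-1/190) = -3395/304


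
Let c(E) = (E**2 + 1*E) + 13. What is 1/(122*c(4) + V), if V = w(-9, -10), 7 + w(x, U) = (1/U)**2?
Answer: 100/401901 ≈ 0.00024882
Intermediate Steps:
c(E) = 13 + E + E**2 (c(E) = (E**2 + E) + 13 = (E + E**2) + 13 = 13 + E + E**2)
w(x, U) = -7 + U**(-2) (w(x, U) = -7 + (1/U)**2 = -7 + U**(-2))
V = -699/100 (V = -7 + (-10)**(-2) = -7 + 1/100 = -699/100 ≈ -6.9900)
1/(122*c(4) + V) = 1/(122*(13 + 4 + 4**2) - 699/100) = 1/(122*(13 + 4 + 16) - 699/100) = 1/(122*33 - 699/100) = 1/(4026 - 699/100) = 1/(401901/100) = 100/401901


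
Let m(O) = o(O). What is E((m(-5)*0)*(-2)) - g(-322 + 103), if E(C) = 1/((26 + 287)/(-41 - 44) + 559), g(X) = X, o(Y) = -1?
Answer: 10337323/47202 ≈ 219.00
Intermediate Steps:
m(O) = -1
E(C) = 85/47202 (E(C) = 1/(313/(-85) + 559) = 1/(313*(-1/85) + 559) = 1/(-313/85 + 559) = 1/(47202/85) = 85/47202)
E((m(-5)*0)*(-2)) - g(-322 + 103) = 85/47202 - (-322 + 103) = 85/47202 - 1*(-219) = 85/47202 + 219 = 10337323/47202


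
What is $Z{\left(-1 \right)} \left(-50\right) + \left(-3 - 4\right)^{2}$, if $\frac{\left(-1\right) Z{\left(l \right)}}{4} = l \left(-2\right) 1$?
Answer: $449$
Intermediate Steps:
$Z{\left(l \right)} = 8 l$ ($Z{\left(l \right)} = - 4 l \left(-2\right) 1 = - 4 - 2 l 1 = - 4 \left(- 2 l\right) = 8 l$)
$Z{\left(-1 \right)} \left(-50\right) + \left(-3 - 4\right)^{2} = 8 \left(-1\right) \left(-50\right) + \left(-3 - 4\right)^{2} = \left(-8\right) \left(-50\right) + \left(-7\right)^{2} = 400 + 49 = 449$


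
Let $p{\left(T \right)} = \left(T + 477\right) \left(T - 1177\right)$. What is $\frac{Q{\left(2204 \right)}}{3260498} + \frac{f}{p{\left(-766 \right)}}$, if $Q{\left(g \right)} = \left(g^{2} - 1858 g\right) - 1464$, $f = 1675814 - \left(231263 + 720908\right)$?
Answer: $\frac{4821498243}{3167573807} \approx 1.5221$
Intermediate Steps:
$p{\left(T \right)} = \left(-1177 + T\right) \left(477 + T\right)$ ($p{\left(T \right)} = \left(477 + T\right) \left(-1177 + T\right) = \left(-1177 + T\right) \left(477 + T\right)$)
$f = 723643$ ($f = 1675814 - 952171 = 723643$)
$Q{\left(g \right)} = -1464 + g^{2} - 1858 g$
$\frac{Q{\left(2204 \right)}}{3260498} + \frac{f}{p{\left(-766 \right)}} = \frac{-1464 + 2204^{2} - 4095032}{3260498} + \frac{723643}{-561429 + \left(-766\right)^{2} - -536200} = \left(-1464 + 4857616 - 4095032\right) \frac{1}{3260498} + \frac{723643}{-561429 + 586756 + 536200} = 761120 \cdot \frac{1}{3260498} + \frac{723643}{561527} = \frac{380560}{1630249} + 723643 \cdot \frac{1}{561527} = \frac{380560}{1630249} + \frac{723643}{561527} = \frac{4821498243}{3167573807}$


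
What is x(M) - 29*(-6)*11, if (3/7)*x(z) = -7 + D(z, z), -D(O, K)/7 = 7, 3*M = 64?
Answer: 5350/3 ≈ 1783.3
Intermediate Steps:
M = 64/3 (M = (1/3)*64 = 64/3 ≈ 21.333)
D(O, K) = -49 (D(O, K) = -7*7 = -49)
x(z) = -392/3 (x(z) = 7*(-7 - 49)/3 = (7/3)*(-56) = -392/3)
x(M) - 29*(-6)*11 = -392/3 - 29*(-6)*11 = -392/3 - (-174)*11 = -392/3 - 1*(-1914) = -392/3 + 1914 = 5350/3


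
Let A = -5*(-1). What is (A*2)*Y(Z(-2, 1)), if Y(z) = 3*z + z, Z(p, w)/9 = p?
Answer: -720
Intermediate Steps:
Z(p, w) = 9*p
A = 5
Y(z) = 4*z
(A*2)*Y(Z(-2, 1)) = (5*2)*(4*(9*(-2))) = 10*(4*(-18)) = 10*(-72) = -720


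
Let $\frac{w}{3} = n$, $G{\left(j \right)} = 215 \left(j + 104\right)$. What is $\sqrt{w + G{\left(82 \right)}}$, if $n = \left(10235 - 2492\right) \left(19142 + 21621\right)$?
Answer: $\sqrt{946923717} \approx 30772.0$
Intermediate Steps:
$G{\left(j \right)} = 22360 + 215 j$ ($G{\left(j \right)} = 215 \left(104 + j\right) = 22360 + 215 j$)
$n = 315627909$ ($n = 7743 \cdot 40763 = 315627909$)
$w = 946883727$ ($w = 3 \cdot 315627909 = 946883727$)
$\sqrt{w + G{\left(82 \right)}} = \sqrt{946883727 + \left(22360 + 215 \cdot 82\right)} = \sqrt{946883727 + \left(22360 + 17630\right)} = \sqrt{946883727 + 39990} = \sqrt{946923717}$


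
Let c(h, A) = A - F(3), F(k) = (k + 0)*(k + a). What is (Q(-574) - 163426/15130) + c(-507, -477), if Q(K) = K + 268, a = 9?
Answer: -6277448/7565 ≈ -829.80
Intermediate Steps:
Q(K) = 268 + K
F(k) = k*(9 + k) (F(k) = (k + 0)*(k + 9) = k*(9 + k))
c(h, A) = -36 + A (c(h, A) = A - 3*(9 + 3) = A - 3*12 = A - 1*36 = A - 36 = -36 + A)
(Q(-574) - 163426/15130) + c(-507, -477) = ((268 - 574) - 163426/15130) + (-36 - 477) = (-306 - 163426*1/15130) - 513 = (-306 - 81713/7565) - 513 = -2396603/7565 - 513 = -6277448/7565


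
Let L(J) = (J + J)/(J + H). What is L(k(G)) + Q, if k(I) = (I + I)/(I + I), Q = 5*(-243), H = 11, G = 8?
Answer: -7289/6 ≈ -1214.8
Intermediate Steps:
Q = -1215
k(I) = 1 (k(I) = (2*I)/((2*I)) = (2*I)*(1/(2*I)) = 1)
L(J) = 2*J/(11 + J) (L(J) = (J + J)/(J + 11) = (2*J)/(11 + J) = 2*J/(11 + J))
L(k(G)) + Q = 2*1/(11 + 1) - 1215 = 2*1/12 - 1215 = 2*1*(1/12) - 1215 = 1/6 - 1215 = -7289/6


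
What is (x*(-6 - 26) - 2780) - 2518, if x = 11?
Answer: -5650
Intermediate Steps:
(x*(-6 - 26) - 2780) - 2518 = (11*(-6 - 26) - 2780) - 2518 = (11*(-32) - 2780) - 2518 = (-352 - 2780) - 2518 = -3132 - 2518 = -5650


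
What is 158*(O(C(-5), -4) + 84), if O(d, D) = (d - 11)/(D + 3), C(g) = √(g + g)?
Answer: 15010 - 158*I*√10 ≈ 15010.0 - 499.64*I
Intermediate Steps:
C(g) = √2*√g (C(g) = √(2*g) = √2*√g)
O(d, D) = (-11 + d)/(3 + D)
158*(O(C(-5), -4) + 84) = 158*((-11 + √2*√(-5))/(3 - 4) + 84) = 158*((-11 + √2*(I*√5))/(-1) + 84) = 158*(-(-11 + I*√10) + 84) = 158*((11 - I*√10) + 84) = 158*(95 - I*√10) = 15010 - 158*I*√10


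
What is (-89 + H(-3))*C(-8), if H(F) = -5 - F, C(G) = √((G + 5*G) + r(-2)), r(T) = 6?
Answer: -91*I*√42 ≈ -589.75*I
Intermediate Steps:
C(G) = √(6 + 6*G) (C(G) = √((G + 5*G) + 6) = √(6*G + 6) = √(6 + 6*G))
(-89 + H(-3))*C(-8) = (-89 + (-5 - 1*(-3)))*√(6 + 6*(-8)) = (-89 + (-5 + 3))*√(6 - 48) = (-89 - 2)*√(-42) = -91*I*√42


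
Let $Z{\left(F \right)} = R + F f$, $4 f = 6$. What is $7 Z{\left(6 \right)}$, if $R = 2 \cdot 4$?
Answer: $119$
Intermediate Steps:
$R = 8$
$f = \frac{3}{2}$ ($f = \frac{1}{4} \cdot 6 = \frac{3}{2} \approx 1.5$)
$Z{\left(F \right)} = 8 + \frac{3 F}{2}$ ($Z{\left(F \right)} = 8 + F \frac{3}{2} = 8 + \frac{3 F}{2}$)
$7 Z{\left(6 \right)} = 7 \left(8 + \frac{3}{2} \cdot 6\right) = 7 \left(8 + 9\right) = 7 \cdot 17 = 119$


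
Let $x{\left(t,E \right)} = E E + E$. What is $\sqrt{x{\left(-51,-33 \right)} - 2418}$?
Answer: $i \sqrt{1362} \approx 36.905 i$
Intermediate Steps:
$x{\left(t,E \right)} = E + E^{2}$ ($x{\left(t,E \right)} = E^{2} + E = E + E^{2}$)
$\sqrt{x{\left(-51,-33 \right)} - 2418} = \sqrt{- 33 \left(1 - 33\right) - 2418} = \sqrt{\left(-33\right) \left(-32\right) - 2418} = \sqrt{1056 - 2418} = \sqrt{-1362} = i \sqrt{1362}$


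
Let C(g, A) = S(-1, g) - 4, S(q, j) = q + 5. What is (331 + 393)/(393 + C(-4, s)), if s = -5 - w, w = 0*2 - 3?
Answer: 724/393 ≈ 1.8422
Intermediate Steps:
w = -3 (w = 0 - 3 = -3)
S(q, j) = 5 + q
s = -2 (s = -5 - 1*(-3) = -5 + 3 = -2)
C(g, A) = 0 (C(g, A) = (5 - 1) - 4 = 4 - 4 = 0)
(331 + 393)/(393 + C(-4, s)) = (331 + 393)/(393 + 0) = 724/393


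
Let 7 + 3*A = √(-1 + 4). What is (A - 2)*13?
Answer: -169/3 + 13*√3/3 ≈ -48.828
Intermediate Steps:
A = -7/3 + √3/3 (A = -7/3 + √(-1 + 4)/3 = -7/3 + √3/3 ≈ -1.7560)
(A - 2)*13 = ((-7/3 + √3/3) - 2)*13 = (-13/3 + √3/3)*13 = -169/3 + 13*√3/3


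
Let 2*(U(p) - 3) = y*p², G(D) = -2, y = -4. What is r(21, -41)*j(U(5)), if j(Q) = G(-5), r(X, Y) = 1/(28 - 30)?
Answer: 1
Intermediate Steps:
r(X, Y) = -½ (r(X, Y) = 1/(-2) = -½)
U(p) = 3 - 2*p² (U(p) = 3 + (-4*p²)/2 = 3 - 2*p²)
j(Q) = -2
r(21, -41)*j(U(5)) = -½*(-2) = 1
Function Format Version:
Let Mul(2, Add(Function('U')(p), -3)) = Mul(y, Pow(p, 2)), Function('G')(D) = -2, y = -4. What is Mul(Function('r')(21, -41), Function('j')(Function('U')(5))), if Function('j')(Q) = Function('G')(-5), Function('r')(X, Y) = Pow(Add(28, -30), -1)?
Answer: 1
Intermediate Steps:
Function('r')(X, Y) = Rational(-1, 2) (Function('r')(X, Y) = Pow(-2, -1) = Rational(-1, 2))
Function('U')(p) = Add(3, Mul(-2, Pow(p, 2))) (Function('U')(p) = Add(3, Mul(Rational(1, 2), Mul(-4, Pow(p, 2)))) = Add(3, Mul(-2, Pow(p, 2))))
Function('j')(Q) = -2
Mul(Function('r')(21, -41), Function('j')(Function('U')(5))) = Mul(Rational(-1, 2), -2) = 1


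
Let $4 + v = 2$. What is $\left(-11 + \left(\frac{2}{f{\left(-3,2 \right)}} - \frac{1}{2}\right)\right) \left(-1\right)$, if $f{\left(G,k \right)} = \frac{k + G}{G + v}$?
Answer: $\frac{3}{2} \approx 1.5$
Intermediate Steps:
$v = -2$ ($v = -4 + 2 = -2$)
$f{\left(G,k \right)} = \frac{G + k}{-2 + G}$ ($f{\left(G,k \right)} = \frac{k + G}{G - 2} = \frac{G + k}{-2 + G}$)
$\left(-11 + \left(\frac{2}{f{\left(-3,2 \right)}} - \frac{1}{2}\right)\right) \left(-1\right) = \left(-11 + \left(\frac{2}{\frac{1}{-2 - 3} \left(-3 + 2\right)} - \frac{1}{2}\right)\right) \left(-1\right) = \left(-11 + \left(\frac{2}{\frac{1}{-5} \left(-1\right)} - \frac{1}{2}\right)\right) \left(-1\right) = \left(-11 - \left(\frac{1}{2} - \frac{2}{\left(- \frac{1}{5}\right) \left(-1\right)}\right)\right) \left(-1\right) = \left(-11 - \left(\frac{1}{2} - 2 \frac{1}{\frac{1}{5}}\right)\right) \left(-1\right) = \left(-11 + \left(2 \cdot 5 - \frac{1}{2}\right)\right) \left(-1\right) = \left(-11 + \left(10 - \frac{1}{2}\right)\right) \left(-1\right) = \left(-11 + \frac{19}{2}\right) \left(-1\right) = \left(- \frac{3}{2}\right) \left(-1\right) = \frac{3}{2}$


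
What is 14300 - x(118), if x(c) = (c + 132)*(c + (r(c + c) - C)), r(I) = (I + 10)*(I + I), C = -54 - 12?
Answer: -29059700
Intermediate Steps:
C = -66
r(I) = 2*I*(10 + I) (r(I) = (10 + I)*(2*I) = 2*I*(10 + I))
x(c) = (132 + c)*(66 + c + 4*c*(10 + 2*c)) (x(c) = (c + 132)*(c + (2*(c + c)*(10 + (c + c)) - 1*(-66))) = (132 + c)*(c + (2*(2*c)*(10 + 2*c) + 66)) = (132 + c)*(c + (4*c*(10 + 2*c) + 66)) = (132 + c)*(c + (66 + 4*c*(10 + 2*c))) = (132 + c)*(66 + c + 4*c*(10 + 2*c)))
14300 - x(118) = 14300 - (8712 + 8*118³ + 1097*118² + 5478*118) = 14300 - (8712 + 8*1643032 + 1097*13924 + 646404) = 14300 - (8712 + 13144256 + 15274628 + 646404) = 14300 - 1*29074000 = 14300 - 29074000 = -29059700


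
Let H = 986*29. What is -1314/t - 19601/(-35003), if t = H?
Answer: 521782/1015087 ≈ 0.51403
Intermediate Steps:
H = 28594
t = 28594
-1314/t - 19601/(-35003) = -1314/28594 - 19601/(-35003) = -1314*1/28594 - 19601*(-1/35003) = -657/14297 + 1153/2059 = 521782/1015087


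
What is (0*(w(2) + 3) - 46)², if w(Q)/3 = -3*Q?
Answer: 2116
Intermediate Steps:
w(Q) = -9*Q (w(Q) = 3*(-3*Q) = -9*Q)
(0*(w(2) + 3) - 46)² = (0*(-9*2 + 3) - 46)² = (0*(-18 + 3) - 46)² = (0*(-15) - 46)² = (0 - 46)² = (-46)² = 2116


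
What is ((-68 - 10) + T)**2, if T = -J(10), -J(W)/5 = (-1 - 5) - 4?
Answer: 16384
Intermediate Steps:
J(W) = 50 (J(W) = -5*((-1 - 5) - 4) = -5*(-6 - 4) = -5*(-10) = 50)
T = -50 (T = -1*50 = -50)
((-68 - 10) + T)**2 = ((-68 - 10) - 50)**2 = (-78 - 50)**2 = (-128)**2 = 16384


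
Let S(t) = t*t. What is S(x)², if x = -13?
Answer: 28561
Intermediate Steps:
S(t) = t²
S(x)² = ((-13)²)² = 169² = 28561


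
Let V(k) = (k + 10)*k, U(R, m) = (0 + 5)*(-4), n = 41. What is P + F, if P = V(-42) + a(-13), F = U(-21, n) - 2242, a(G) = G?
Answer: -931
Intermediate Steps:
U(R, m) = -20 (U(R, m) = 5*(-4) = -20)
V(k) = k*(10 + k) (V(k) = (10 + k)*k = k*(10 + k))
F = -2262 (F = -20 - 2242 = -2262)
P = 1331 (P = -42*(10 - 42) - 13 = -42*(-32) - 13 = 1344 - 13 = 1331)
P + F = 1331 - 2262 = -931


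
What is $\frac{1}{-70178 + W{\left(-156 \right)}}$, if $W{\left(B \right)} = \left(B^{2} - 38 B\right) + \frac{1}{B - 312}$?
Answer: $- \frac{468}{18679753} \approx -2.5054 \cdot 10^{-5}$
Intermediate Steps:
$W{\left(B \right)} = B^{2} + \frac{1}{-312 + B} - 38 B$ ($W{\left(B \right)} = \left(B^{2} - 38 B\right) + \frac{1}{-312 + B} = B^{2} + \frac{1}{-312 + B} - 38 B$)
$\frac{1}{-70178 + W{\left(-156 \right)}} = \frac{1}{-70178 + \frac{1 + \left(-156\right)^{3} - 350 \left(-156\right)^{2} + 11856 \left(-156\right)}{-312 - 156}} = \frac{1}{-70178 + \frac{1 - 3796416 - 8517600 - 1849536}{-468}} = \frac{1}{-70178 - \frac{1 - 3796416 - 8517600 - 1849536}{468}} = \frac{1}{-70178 - - \frac{14163551}{468}} = \frac{1}{-70178 + \frac{14163551}{468}} = \frac{1}{- \frac{18679753}{468}} = - \frac{468}{18679753}$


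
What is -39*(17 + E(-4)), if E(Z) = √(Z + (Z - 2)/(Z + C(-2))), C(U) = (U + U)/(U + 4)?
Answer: -663 - 39*I*√3 ≈ -663.0 - 67.55*I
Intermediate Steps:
C(U) = 2*U/(4 + U) (C(U) = (2*U)/(4 + U) = 2*U/(4 + U))
E(Z) = √(1 + Z) (E(Z) = √(Z + (Z - 2)/(Z + 2*(-2)/(4 - 2))) = √(Z + (-2 + Z)/(Z + 2*(-2)/2)) = √(Z + (-2 + Z)/(Z + 2*(-2)*(½))) = √(Z + (-2 + Z)/(Z - 2)) = √(Z + (-2 + Z)/(-2 + Z)) = √(Z + 1) = √(1 + Z))
-39*(17 + E(-4)) = -39*(17 + √((-2 + (-4)² - 1*(-4))/(-2 - 4))) = -39*(17 + √((-2 + 16 + 4)/(-6))) = -39*(17 + √(-⅙*18)) = -39*(17 + √(-3)) = -39*(17 + I*√3) = -663 - 39*I*√3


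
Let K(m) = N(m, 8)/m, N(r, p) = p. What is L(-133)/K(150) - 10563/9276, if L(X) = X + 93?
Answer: -2322521/3092 ≈ -751.14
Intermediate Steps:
L(X) = 93 + X
K(m) = 8/m
L(-133)/K(150) - 10563/9276 = (93 - 133)/((8/150)) - 10563/9276 = -40/(8*(1/150)) - 10563*1/9276 = -40/4/75 - 3521/3092 = -40*75/4 - 3521/3092 = -750 - 3521/3092 = -2322521/3092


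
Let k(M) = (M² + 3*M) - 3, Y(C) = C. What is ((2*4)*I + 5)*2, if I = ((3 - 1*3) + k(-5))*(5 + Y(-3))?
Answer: 234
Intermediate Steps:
k(M) = -3 + M² + 3*M
I = 14 (I = ((3 - 1*3) + (-3 + (-5)² + 3*(-5)))*(5 - 3) = ((3 - 3) + (-3 + 25 - 15))*2 = (0 + 7)*2 = 7*2 = 14)
((2*4)*I + 5)*2 = ((2*4)*14 + 5)*2 = (8*14 + 5)*2 = (112 + 5)*2 = 117*2 = 234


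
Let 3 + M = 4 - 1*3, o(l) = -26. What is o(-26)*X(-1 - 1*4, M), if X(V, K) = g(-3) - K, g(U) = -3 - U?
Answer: -52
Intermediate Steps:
M = -2 (M = -3 + (4 - 1*3) = -3 + (4 - 3) = -3 + 1 = -2)
X(V, K) = -K (X(V, K) = (-3 - 1*(-3)) - K = (-3 + 3) - K = 0 - K = -K)
o(-26)*X(-1 - 1*4, M) = -(-26)*(-2) = -26*2 = -52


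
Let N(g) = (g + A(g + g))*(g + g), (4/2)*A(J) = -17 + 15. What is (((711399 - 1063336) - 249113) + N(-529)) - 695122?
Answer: -735432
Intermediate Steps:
A(J) = -1 (A(J) = (-17 + 15)/2 = (½)*(-2) = -1)
N(g) = 2*g*(-1 + g) (N(g) = (g - 1)*(g + g) = (-1 + g)*(2*g) = 2*g*(-1 + g))
(((711399 - 1063336) - 249113) + N(-529)) - 695122 = (((711399 - 1063336) - 249113) + 2*(-529)*(-1 - 529)) - 695122 = ((-351937 - 249113) + 2*(-529)*(-530)) - 695122 = (-601050 + 560740) - 695122 = -40310 - 695122 = -735432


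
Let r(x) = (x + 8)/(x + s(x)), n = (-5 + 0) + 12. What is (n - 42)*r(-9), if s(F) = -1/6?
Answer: -42/11 ≈ -3.8182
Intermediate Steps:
s(F) = -1/6 (s(F) = -1*1/6 = -1/6)
n = 7 (n = -5 + 12 = 7)
r(x) = (8 + x)/(-1/6 + x) (r(x) = (x + 8)/(x - 1/6) = (8 + x)/(-1/6 + x))
(n - 42)*r(-9) = (7 - 42)*(6*(8 - 9)/(-1 + 6*(-9))) = -210*(-1)/(-1 - 54) = -210*(-1)/(-55) = -210*(-1)*(-1)/55 = -35*6/55 = -42/11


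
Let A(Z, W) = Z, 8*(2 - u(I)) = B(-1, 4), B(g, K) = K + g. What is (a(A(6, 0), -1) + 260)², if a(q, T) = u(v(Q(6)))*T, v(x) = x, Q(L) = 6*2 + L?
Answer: 4272489/64 ≈ 66758.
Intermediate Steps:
Q(L) = 12 + L
u(I) = 13/8 (u(I) = 2 - (4 - 1)/8 = 2 - ⅛*3 = 2 - 3/8 = 13/8)
a(q, T) = 13*T/8
(a(A(6, 0), -1) + 260)² = ((13/8)*(-1) + 260)² = (-13/8 + 260)² = (2067/8)² = 4272489/64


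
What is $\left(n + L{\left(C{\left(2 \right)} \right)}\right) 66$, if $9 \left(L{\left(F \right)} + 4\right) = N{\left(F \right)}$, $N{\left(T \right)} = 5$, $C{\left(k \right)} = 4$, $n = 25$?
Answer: $\frac{4268}{3} \approx 1422.7$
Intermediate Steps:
$L{\left(F \right)} = - \frac{31}{9}$ ($L{\left(F \right)} = -4 + \frac{1}{9} \cdot 5 = -4 + \frac{5}{9} = - \frac{31}{9}$)
$\left(n + L{\left(C{\left(2 \right)} \right)}\right) 66 = \left(25 - \frac{31}{9}\right) 66 = \frac{194}{9} \cdot 66 = \frac{4268}{3}$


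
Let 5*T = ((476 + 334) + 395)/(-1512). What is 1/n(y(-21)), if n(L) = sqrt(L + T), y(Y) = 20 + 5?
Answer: 6*sqrt(2982)/1633 ≈ 0.20064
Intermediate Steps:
y(Y) = 25
T = -241/1512 (T = (((476 + 334) + 395)/(-1512))/5 = ((810 + 395)*(-1/1512))/5 = (1205*(-1/1512))/5 = (1/5)*(-1205/1512) = -241/1512 ≈ -0.15939)
n(L) = sqrt(-241/1512 + L) (n(L) = sqrt(L - 241/1512) = sqrt(-241/1512 + L))
1/n(y(-21)) = 1/(sqrt(-10122 + 63504*25)/252) = 1/(sqrt(-10122 + 1587600)/252) = 1/(sqrt(1577478)/252) = 1/((23*sqrt(2982))/252) = 1/(23*sqrt(2982)/252) = 6*sqrt(2982)/1633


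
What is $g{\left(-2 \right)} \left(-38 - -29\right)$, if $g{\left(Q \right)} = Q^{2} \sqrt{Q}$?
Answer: $- 36 i \sqrt{2} \approx - 50.912 i$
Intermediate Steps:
$g{\left(Q \right)} = Q^{\frac{5}{2}}$
$g{\left(-2 \right)} \left(-38 - -29\right) = \left(-2\right)^{\frac{5}{2}} \left(-38 - -29\right) = 4 i \sqrt{2} \left(-38 + 29\right) = 4 i \sqrt{2} \left(-9\right) = - 36 i \sqrt{2}$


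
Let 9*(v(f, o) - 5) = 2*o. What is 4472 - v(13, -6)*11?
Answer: 13295/3 ≈ 4431.7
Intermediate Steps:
v(f, o) = 5 + 2*o/9 (v(f, o) = 5 + (2*o)/9 = 5 + 2*o/9)
4472 - v(13, -6)*11 = 4472 - (5 + (2/9)*(-6))*11 = 4472 - (5 - 4/3)*11 = 4472 - 11*11/3 = 4472 - 1*121/3 = 4472 - 121/3 = 13295/3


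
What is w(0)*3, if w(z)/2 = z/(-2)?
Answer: 0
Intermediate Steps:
w(z) = -z (w(z) = 2*(z/(-2)) = 2*(z*(-1/2)) = 2*(-z/2) = -z)
w(0)*3 = -1*0*3 = 0*3 = 0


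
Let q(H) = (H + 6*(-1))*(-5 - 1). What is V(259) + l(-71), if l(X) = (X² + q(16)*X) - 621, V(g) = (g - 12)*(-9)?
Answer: 6457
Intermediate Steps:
q(H) = 36 - 6*H (q(H) = (H - 6)*(-6) = (-6 + H)*(-6) = 36 - 6*H)
V(g) = 108 - 9*g (V(g) = (-12 + g)*(-9) = 108 - 9*g)
l(X) = -621 + X² - 60*X (l(X) = (X² + (36 - 6*16)*X) - 621 = (X² + (36 - 96)*X) - 621 = (X² - 60*X) - 621 = -621 + X² - 60*X)
V(259) + l(-71) = (108 - 9*259) + (-621 + (-71)² - 60*(-71)) = (108 - 2331) + (-621 + 5041 + 4260) = -2223 + 8680 = 6457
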